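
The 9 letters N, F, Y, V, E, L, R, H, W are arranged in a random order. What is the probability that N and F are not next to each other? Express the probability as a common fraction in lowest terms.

7/9

There are 9! = 362880 arrangements.
Arrangements with N and F adjacent: 2·8! = 80640.
So not adjacent: 362880 − 80640 = 282240, probability 282240/362880 = 7/9.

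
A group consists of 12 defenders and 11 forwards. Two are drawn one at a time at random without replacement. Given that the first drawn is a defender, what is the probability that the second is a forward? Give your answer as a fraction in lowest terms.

After removing one defender, 22 remain: 11 defenders and 11 forwards.
So the probability the next is a forward is 11/22 = 1/2.

1/2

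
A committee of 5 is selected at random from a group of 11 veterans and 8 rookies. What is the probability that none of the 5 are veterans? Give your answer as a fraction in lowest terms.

There are C(19,5) = 11628 possible selections.
Selections with no veterans (all rookies): C(8,5) = 56.
Probability = 56/11628 = 14/2907.

14/2907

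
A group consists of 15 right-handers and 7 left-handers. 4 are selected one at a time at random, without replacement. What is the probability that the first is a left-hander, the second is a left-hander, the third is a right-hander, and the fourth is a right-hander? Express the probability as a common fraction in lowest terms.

21/418

Multiply the conditional probabilities at each draw: 7/22 · 6/21 · 15/20 · 14/19 = 8820/175560 = 21/418.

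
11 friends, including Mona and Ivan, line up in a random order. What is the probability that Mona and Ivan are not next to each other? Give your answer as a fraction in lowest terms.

There are 11! = 39916800 arrangements.
Arrangements with Mona and Ivan adjacent: 2·10! = 7257600.
So not adjacent: 39916800 − 7257600 = 32659200, probability 32659200/39916800 = 9/11.

9/11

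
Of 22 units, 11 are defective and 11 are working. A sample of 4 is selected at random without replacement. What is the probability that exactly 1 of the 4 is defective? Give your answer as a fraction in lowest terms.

33/133

There are C(22,4) = 7315 ways to choose 4 from 22.
Selections with exactly 1 defective: choose 1 of the 11 defective and 3 of the 11 working, C(11,1)·C(11,3) = 11·165 = 1815.
Probability = 1815/7315 = 33/133.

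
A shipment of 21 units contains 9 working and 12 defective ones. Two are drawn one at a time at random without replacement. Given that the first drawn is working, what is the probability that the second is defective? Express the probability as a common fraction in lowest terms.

After removing one working, 20 remain: 8 working and 12 defective.
So the probability the next is defective is 12/20 = 3/5.

3/5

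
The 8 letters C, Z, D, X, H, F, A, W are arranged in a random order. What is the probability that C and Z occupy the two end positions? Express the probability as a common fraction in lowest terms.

There are 8! = 40320 arrangements.
Place C and Z at the ends in 2 ways, arrange the remaining 6 in 6! = 720 ways: 2·720 = 1440.
Probability = 1440/40320 = 1/28.

1/28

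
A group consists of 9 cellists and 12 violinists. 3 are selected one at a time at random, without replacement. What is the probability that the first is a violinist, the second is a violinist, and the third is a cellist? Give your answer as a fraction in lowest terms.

Multiply the conditional probabilities at each draw: 12/21 · 11/20 · 9/19 = 1188/7980 = 99/665.

99/665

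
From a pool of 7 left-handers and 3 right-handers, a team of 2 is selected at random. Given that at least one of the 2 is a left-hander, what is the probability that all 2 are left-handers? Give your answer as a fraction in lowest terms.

Work in counts. Selections with at least one left-hander: C(10,2) − C(3,2) = 45 − 3 = 42.
Of those, selections where all 2 are left-handers: C(7,2) = 21.
Conditional probability = 21/42 = 1/2.

1/2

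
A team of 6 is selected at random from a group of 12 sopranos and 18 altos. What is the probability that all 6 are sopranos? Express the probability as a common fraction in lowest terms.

There are C(30,6) = 593775 possible selections.
Selections with all sopranos: C(12,6) = 924.
Probability = 924/593775 = 44/28275.

44/28275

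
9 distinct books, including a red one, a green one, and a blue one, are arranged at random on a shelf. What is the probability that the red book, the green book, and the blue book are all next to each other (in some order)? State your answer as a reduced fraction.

1/12

There are 9! = 362880 arrangements.
Treat the three as one block: 7! placements × 3! orders within the block = 5040·6 = 30240.
Probability = 30240/362880 = 1/12.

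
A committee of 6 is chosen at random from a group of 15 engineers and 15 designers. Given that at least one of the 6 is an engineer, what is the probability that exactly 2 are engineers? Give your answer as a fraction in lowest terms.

315/1294

Work in counts. Selections with at least one engineer: C(30,6) − C(15,6) = 593775 − 5005 = 588770.
Of those, selections where exactly 2 are engineers: C(15,2)·C(15,4) = 105·1365 = 143325.
Conditional probability = 143325/588770 = 315/1294.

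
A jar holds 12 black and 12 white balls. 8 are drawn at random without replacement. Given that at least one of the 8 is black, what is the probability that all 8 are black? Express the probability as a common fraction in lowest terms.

5/7424

Work in counts. Selections with at least one black: C(24,8) − C(12,8) = 735471 − 495 = 734976.
Of those, selections where all 8 are black: C(12,8) = 495.
Conditional probability = 495/734976 = 5/7424.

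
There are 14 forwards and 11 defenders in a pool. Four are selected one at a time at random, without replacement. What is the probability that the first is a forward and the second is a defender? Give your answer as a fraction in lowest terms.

77/300

Multiply the conditional probabilities at each draw: 14/25 · 11/24 = 154/600 = 77/300.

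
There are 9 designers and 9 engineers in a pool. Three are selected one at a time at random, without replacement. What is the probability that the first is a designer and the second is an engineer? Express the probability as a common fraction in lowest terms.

9/34

Multiply the conditional probabilities at each draw: 9/18 · 9/17 = 81/306 = 9/34.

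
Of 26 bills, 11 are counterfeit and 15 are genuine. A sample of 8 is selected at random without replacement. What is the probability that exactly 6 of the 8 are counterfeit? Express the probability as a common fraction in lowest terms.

882/28405

The sample space is all 8-subsets of the 26: C(26,8) = 1562275.
Selections with exactly 6 counterfeit: choose 6 of the 11 counterfeit and 2 of the 15 genuine, C(11,6)·C(15,2) = 462·105 = 48510.
Probability = 48510/1562275 = 882/28405.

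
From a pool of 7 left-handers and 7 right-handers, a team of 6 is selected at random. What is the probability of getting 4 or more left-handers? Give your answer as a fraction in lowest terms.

Total selections: C(14,6) = 3003.
Favorable selections (4 or more left-handers): C(7,4)·C(7,2) + C(7,5)·C(7,1) + C(7,6)·C(7,0) = 735 + 147 + 7 = 889.
Probability = 889/3003 = 127/429.

127/429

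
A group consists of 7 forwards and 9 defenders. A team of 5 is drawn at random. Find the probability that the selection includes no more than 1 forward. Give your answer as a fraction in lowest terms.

Total selections: C(16,5) = 4368.
Favorable selections (no more than 1 forward): C(7,0)·C(9,5) + C(7,1)·C(9,4) = 126 + 882 = 1008.
Probability = 1008/4368 = 3/13.

3/13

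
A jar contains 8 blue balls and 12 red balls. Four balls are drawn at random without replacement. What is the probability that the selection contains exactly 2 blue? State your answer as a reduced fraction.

616/1615

The sample space is all 4-subsets of the 20: C(20,4) = 4845.
Selections with exactly 2 blue: choose 2 of the 8 blue and 2 of the 12 red, C(8,2)·C(12,2) = 28·66 = 1848.
Probability = 1848/4845 = 616/1615.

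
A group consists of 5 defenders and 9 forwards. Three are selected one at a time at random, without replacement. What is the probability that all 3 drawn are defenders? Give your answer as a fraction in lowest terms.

Multiply the conditional probabilities at each draw: 5/14 · 4/13 · 3/12 = 60/2184 = 5/182.

5/182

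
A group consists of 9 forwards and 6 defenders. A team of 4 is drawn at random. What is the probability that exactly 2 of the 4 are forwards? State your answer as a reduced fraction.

36/91

The sample space is all 4-subsets of the 15: C(15,4) = 1365.
Selections with exactly 2 forwards: choose 2 of the 9 forwards and 2 of the 6 defenders, C(9,2)·C(6,2) = 36·15 = 540.
Probability = 540/1365 = 36/91.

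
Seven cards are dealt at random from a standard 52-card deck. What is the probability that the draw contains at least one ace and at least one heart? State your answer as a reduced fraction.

53122231/133784560

There are C(52,7) = 133784560 possible draws.
By inclusion-exclusion on the complements, draws missing all aces or all hearts: C(48,7) + C(39,7) − C(36,7) = 73629072 + 15380937 − 8347680 = 80662329.
So draws with at least one of each: 133784560 − 80662329 = 53122231, probability 53122231/133784560.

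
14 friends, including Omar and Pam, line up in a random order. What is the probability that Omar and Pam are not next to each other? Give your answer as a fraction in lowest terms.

There are 14! = 87178291200 arrangements.
Arrangements with Omar and Pam adjacent: 2·13! = 12454041600.
So not adjacent: 87178291200 − 12454041600 = 74724249600, probability 74724249600/87178291200 = 6/7.

6/7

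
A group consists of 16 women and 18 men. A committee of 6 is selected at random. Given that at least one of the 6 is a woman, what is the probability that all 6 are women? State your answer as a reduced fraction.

Work in counts. Selections with at least one woman: C(34,6) − C(18,6) = 1344904 − 18564 = 1326340.
Of those, selections where all 6 are women: C(16,6) = 8008.
Conditional probability = 8008/1326340 = 2002/331585.

2002/331585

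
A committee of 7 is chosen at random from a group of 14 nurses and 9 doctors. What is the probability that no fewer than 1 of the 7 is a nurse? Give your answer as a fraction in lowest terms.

81707/81719

There are C(23,7) = 245157 ways to choose the 7.
The complement is all 7 are doctors: C(9,7) = 36.
Probability = 1 − 36/245157 = 245121/245157 = 81707/81719.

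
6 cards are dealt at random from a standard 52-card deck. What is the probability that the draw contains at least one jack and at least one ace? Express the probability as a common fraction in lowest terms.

There are C(52,6) = 20358520 possible draws.
By inclusion-exclusion on the complements, draws missing all jacks or all aces: C(48,6) + C(48,6) − C(44,6) = 12271512 + 12271512 − 7059052 = 17483972.
So draws with at least one of each: 20358520 − 17483972 = 2874548, probability 2874548/20358520 = 718637/5089630.

718637/5089630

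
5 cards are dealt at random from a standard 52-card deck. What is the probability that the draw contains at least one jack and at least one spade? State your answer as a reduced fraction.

There are C(52,5) = 2598960 possible draws.
By inclusion-exclusion on the complements, draws missing all jacks or all spades: C(48,5) + C(39,5) − C(36,5) = 1712304 + 575757 − 376992 = 1911069.
So draws with at least one of each: 2598960 − 1911069 = 687891, probability 687891/2598960 = 229297/866320.

229297/866320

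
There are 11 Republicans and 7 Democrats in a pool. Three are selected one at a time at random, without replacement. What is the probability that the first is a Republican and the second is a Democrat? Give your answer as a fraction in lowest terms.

Multiply the conditional probabilities at each draw: 11/18 · 7/17 = 77/306.

77/306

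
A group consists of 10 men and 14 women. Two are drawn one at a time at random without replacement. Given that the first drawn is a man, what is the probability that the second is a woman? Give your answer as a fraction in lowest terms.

After removing one man, 23 remain: 9 men and 14 women.
So the probability the next is a woman is 14/23.

14/23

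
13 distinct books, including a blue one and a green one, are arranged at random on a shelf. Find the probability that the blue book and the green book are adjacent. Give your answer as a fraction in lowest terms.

2/13

There are 13! = 6227020800 arrangements.
Treat the blue book and the green book as a block: 12! arrangements of the blocks × 2 orders within the block = 2·479001600 = 958003200.
Probability = 958003200/6227020800 = 2/13.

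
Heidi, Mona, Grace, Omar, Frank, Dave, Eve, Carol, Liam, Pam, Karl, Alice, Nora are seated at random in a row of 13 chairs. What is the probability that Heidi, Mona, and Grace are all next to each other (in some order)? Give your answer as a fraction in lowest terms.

1/26

There are 13! = 6227020800 arrangements.
Treat the three as one block: 11! placements × 3! orders within the block = 39916800·6 = 239500800.
Probability = 239500800/6227020800 = 1/26.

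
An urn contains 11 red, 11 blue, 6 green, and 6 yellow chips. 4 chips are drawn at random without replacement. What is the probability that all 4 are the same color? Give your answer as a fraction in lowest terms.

There are C(34,4) = 46376 ways to draw 4 chips.
All same color: C(11,4) + C(11,4) + C(6,4) + C(6,4) = 330 + 330 + 15 + 15 = 690.
Probability = 690/46376 = 345/23188.

345/23188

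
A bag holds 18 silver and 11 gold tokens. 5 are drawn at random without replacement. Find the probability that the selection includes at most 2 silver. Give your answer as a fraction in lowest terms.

1507/5655

Total selections: C(29,5) = 118755.
Favorable selections (at most 2 silver): C(18,0)·C(11,5) + C(18,1)·C(11,4) + C(18,2)·C(11,3) = 462 + 5940 + 25245 = 31647.
Probability = 31647/118755 = 1507/5655.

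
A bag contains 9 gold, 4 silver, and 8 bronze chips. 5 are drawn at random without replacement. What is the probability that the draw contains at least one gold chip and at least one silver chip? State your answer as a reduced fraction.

4475/6783

There are C(21,5) = 20349 possible draws.
By inclusion-exclusion on the complements, draws missing all gold or all silver: C(12,5) + C(17,5) − C(8,5) = 792 + 6188 − 56 = 6924.
So draws with at least one of each: 20349 − 6924 = 13425, probability 13425/20349 = 4475/6783.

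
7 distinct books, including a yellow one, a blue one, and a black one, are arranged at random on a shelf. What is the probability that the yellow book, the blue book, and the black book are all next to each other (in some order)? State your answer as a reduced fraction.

There are 7! = 5040 arrangements.
Treat the three as one block: 5! placements × 3! orders within the block = 120·6 = 720.
Probability = 720/5040 = 1/7.

1/7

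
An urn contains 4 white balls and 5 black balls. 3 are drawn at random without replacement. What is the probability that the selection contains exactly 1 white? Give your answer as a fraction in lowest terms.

10/21

There are C(9,3) = 84 ways to choose 3 from 9.
Selections with exactly 1 white: choose 1 of the 4 white and 2 of the 5 black, C(4,1)·C(5,2) = 4·10 = 40.
Probability = 40/84 = 10/21.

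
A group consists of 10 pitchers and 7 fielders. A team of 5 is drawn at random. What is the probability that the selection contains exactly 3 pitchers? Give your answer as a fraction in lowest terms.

90/221

There are C(17,5) = 6188 ways to choose 5 from 17.
Selections with exactly 3 pitchers: choose 3 of the 10 pitchers and 2 of the 7 fielders, C(10,3)·C(7,2) = 120·21 = 2520.
Probability = 2520/6188 = 90/221.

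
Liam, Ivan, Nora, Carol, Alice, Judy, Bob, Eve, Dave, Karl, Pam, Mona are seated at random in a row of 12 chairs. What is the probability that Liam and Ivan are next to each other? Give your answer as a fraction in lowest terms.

There are 12! = 479001600 arrangements.
Treat Liam and Ivan as a block: 11! arrangements of the blocks × 2 orders within the block = 2·39916800 = 79833600.
Probability = 79833600/479001600 = 1/6.

1/6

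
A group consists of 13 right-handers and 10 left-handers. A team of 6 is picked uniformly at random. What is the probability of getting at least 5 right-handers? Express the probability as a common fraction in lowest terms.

442/3059

Total selections: C(23,6) = 100947.
Favorable selections (at least 5 right-handers): C(13,5)·C(10,1) + C(13,6)·C(10,0) = 12870 + 1716 = 14586.
Probability = 14586/100947 = 442/3059.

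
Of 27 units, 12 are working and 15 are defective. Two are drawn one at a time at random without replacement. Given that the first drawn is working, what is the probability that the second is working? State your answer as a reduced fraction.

After removing one working, 26 remain: 11 working and 15 defective.
So the probability the next is working is 11/26.

11/26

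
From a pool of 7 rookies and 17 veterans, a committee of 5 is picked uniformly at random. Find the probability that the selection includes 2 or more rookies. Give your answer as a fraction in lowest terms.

117/253

There are C(24,5) = 42504 ways to choose the 5.
Count the complement (fewer than 2 rookies): C(7,0)·C(17,5) + C(7,1)·C(17,4) = 6188 + 16660 = 22848.
Probability = 1 − 22848/42504 = 19656/42504 = 117/253.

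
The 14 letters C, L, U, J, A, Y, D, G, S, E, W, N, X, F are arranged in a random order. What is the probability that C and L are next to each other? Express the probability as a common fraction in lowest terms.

1/7

There are 14! = 87178291200 arrangements.
Treat C and L as a block: 13! arrangements of the blocks × 2 orders within the block = 2·6227020800 = 12454041600.
Probability = 12454041600/87178291200 = 1/7.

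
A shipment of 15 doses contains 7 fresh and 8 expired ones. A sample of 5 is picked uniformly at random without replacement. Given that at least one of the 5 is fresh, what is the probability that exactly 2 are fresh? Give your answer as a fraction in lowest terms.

Work in counts. Selections with at least one fresh: C(15,5) − C(8,5) = 3003 − 56 = 2947.
Of those, selections where exactly 2 are fresh: C(7,2)·C(8,3) = 21·56 = 1176.
Conditional probability = 1176/2947 = 168/421.

168/421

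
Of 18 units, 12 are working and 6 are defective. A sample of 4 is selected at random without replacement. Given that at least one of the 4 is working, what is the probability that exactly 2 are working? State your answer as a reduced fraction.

Work in counts. Selections with at least one working: C(18,4) − C(6,4) = 3060 − 15 = 3045.
Of those, selections where exactly 2 are working: C(12,2)·C(6,2) = 66·15 = 990.
Conditional probability = 990/3045 = 66/203.

66/203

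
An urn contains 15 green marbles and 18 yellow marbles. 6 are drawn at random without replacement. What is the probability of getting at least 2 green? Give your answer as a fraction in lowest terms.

Total selections: C(33,6) = 1107568.
Favorable selections (at least 2 green): C(15,2)·C(18,4) + C(15,3)·C(18,3) + C(15,4)·C(18,2) + C(15,5)·C(18,1) + C(15,6)·C(18,0) = 321300 + 371280 + 208845 + 54054 + 5005 = 960484.
Probability = 960484/1107568 = 34303/39556.

34303/39556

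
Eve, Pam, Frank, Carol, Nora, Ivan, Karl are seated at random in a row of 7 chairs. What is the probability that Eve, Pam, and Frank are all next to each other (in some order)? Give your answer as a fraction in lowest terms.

There are 7! = 5040 arrangements.
Treat the three as one block: 5! placements × 3! orders within the block = 120·6 = 720.
Probability = 720/5040 = 1/7.

1/7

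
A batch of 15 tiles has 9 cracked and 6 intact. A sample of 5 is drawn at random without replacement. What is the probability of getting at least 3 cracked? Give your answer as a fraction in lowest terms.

102/143

Total selections: C(15,5) = 3003.
Favorable selections (at least 3 cracked): C(9,3)·C(6,2) + C(9,4)·C(6,1) + C(9,5)·C(6,0) = 1260 + 756 + 126 = 2142.
Probability = 2142/3003 = 102/143.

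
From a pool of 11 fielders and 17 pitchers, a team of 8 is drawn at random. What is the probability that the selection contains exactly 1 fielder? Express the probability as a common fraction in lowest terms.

1496/21735

Total number of selections: C(28,8) = 3108105.
Selections with exactly 1 fielder: choose 1 of the 11 fielders and 7 of the 17 pitchers, C(11,1)·C(17,7) = 11·19448 = 213928.
Probability = 213928/3108105 = 1496/21735.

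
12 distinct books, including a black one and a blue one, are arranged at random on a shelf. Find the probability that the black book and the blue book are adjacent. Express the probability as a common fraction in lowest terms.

There are 12! = 479001600 arrangements.
Treat the black book and the blue book as a block: 11! arrangements of the blocks × 2 orders within the block = 2·39916800 = 79833600.
Probability = 79833600/479001600 = 1/6.

1/6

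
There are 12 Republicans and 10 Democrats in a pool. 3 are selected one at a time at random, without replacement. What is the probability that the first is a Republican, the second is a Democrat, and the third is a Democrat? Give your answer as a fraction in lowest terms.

Multiply the conditional probabilities at each draw: 12/22 · 10/21 · 9/20 = 1080/9240 = 9/77.

9/77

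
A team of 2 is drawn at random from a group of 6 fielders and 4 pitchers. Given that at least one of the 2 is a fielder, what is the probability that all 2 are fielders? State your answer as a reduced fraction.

Work in counts. Selections with at least one fielder: C(10,2) − C(4,2) = 45 − 6 = 39.
Of those, selections where all 2 are fielders: C(6,2) = 15.
Conditional probability = 15/39 = 5/13.

5/13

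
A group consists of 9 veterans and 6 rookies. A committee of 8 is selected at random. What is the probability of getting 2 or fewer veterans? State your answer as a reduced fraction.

4/715

Total selections: C(15,8) = 6435.
Favorable selections (2 or fewer veterans): C(9,2)·C(6,6) = 36.
Probability = 36/6435 = 4/715.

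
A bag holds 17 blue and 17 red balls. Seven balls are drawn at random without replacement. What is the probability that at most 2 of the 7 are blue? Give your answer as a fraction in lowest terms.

Total selections: C(34,7) = 5379616.
Favorable selections (at most 2 blue): C(17,0)·C(17,7) + C(17,1)·C(17,6) + C(17,2)·C(17,5) = 19448 + 210392 + 841568 = 1071408.
Probability = 1071408/5379616 = 3939/19778.

3939/19778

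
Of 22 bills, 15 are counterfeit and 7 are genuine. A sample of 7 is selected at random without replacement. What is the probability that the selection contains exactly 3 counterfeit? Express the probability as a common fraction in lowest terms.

15925/170544

There are C(22,7) = 170544 ways to choose 7 from 22.
Selections with exactly 3 counterfeit: choose 3 of the 15 counterfeit and 4 of the 7 genuine, C(15,3)·C(7,4) = 455·35 = 15925.
Probability = 15925/170544.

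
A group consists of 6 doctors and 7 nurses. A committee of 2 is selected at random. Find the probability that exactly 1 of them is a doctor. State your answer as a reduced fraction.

7/13

The sample space is all 2-subsets of the 13: C(13,2) = 78.
Selections with exactly 1 doctor: choose 1 of the 6 doctors and 1 of the 7 nurses, C(6,1)·C(7,1) = 6·7 = 42.
Probability = 42/78 = 7/13.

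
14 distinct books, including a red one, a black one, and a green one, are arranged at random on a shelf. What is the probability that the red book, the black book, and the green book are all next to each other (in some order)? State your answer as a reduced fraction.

There are 14! = 87178291200 arrangements.
Treat the three as one block: 12! placements × 3! orders within the block = 479001600·6 = 2874009600.
Probability = 2874009600/87178291200 = 3/91.

3/91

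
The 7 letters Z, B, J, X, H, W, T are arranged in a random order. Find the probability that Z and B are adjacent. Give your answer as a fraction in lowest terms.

There are 7! = 5040 arrangements.
Treat Z and B as a block: 6! arrangements of the blocks × 2 orders within the block = 2·720 = 1440.
Probability = 1440/5040 = 2/7.

2/7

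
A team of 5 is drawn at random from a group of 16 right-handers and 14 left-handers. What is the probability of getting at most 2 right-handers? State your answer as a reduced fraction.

Total selections: C(30,5) = 142506.
Favorable selections (at most 2 right-handers): C(16,0)·C(14,5) + C(16,1)·C(14,4) + C(16,2)·C(14,3) = 2002 + 16016 + 43680 = 61698.
Probability = 61698/142506 = 113/261.

113/261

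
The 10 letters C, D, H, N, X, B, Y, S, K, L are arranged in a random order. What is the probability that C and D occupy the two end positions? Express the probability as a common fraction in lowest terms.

1/45

There are 10! = 3628800 arrangements.
Place C and D at the ends in 2 ways, arrange the remaining 8 in 8! = 40320 ways: 2·40320 = 80640.
Probability = 80640/3628800 = 1/45.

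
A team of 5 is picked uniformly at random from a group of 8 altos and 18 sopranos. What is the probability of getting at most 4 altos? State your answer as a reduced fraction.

16431/16445

There are C(26,5) = 65780 ways to choose the 5.
The complement is exactly 5 altos: C(8,5)·C(18,0) = 56.
Probability = 1 − 56/65780 = 65724/65780 = 16431/16445.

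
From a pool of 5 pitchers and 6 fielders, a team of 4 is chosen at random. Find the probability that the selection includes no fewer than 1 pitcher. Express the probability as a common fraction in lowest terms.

There are C(11,4) = 330 ways to choose the 4.
Favorable selections (no fewer than 1 pitcher): C(5,1)·C(6,3) + C(5,2)·C(6,2) + C(5,3)·C(6,1) + C(5,4)·C(6,0) = 100 + 150 + 60 + 5 = 315.
Probability = 315/330 = 21/22.

21/22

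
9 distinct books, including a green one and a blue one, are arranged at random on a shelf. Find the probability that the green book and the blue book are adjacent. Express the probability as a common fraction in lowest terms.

2/9

There are 9! = 362880 arrangements.
Treat the green book and the blue book as a block: 8! arrangements of the blocks × 2 orders within the block = 2·40320 = 80640.
Probability = 80640/362880 = 2/9.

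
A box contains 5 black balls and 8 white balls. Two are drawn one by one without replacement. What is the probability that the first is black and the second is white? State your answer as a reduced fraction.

10/39

Multiply the conditional probabilities at each draw: 5/13 · 8/12 = 40/156 = 10/39.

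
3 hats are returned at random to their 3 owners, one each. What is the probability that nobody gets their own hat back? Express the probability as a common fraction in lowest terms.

1/3

There are 3! = 6 assignments.
By inclusion-exclusion, assignments with no fixed points: C(3,0)·3! − C(3,1)·2! + C(3,2)·1! − C(3,3)·0! = 2.
Probability = 2/6 = 1/3.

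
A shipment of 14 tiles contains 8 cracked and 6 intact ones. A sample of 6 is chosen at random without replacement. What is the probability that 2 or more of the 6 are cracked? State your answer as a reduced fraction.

Total selections: C(14,6) = 3003.
Favorable selections (2 or more cracked): C(8,2)·C(6,4) + C(8,3)·C(6,3) + C(8,4)·C(6,2) + C(8,5)·C(6,1) + C(8,6)·C(6,0) = 420 + 1120 + 1050 + 336 + 28 = 2954.
Probability = 2954/3003 = 422/429.

422/429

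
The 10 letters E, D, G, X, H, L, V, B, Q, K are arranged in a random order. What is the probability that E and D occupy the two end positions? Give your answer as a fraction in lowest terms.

1/45

There are 10! = 3628800 arrangements.
Place E and D at the ends in 2 ways, arrange the remaining 8 in 8! = 40320 ways: 2·40320 = 80640.
Probability = 80640/3628800 = 1/45.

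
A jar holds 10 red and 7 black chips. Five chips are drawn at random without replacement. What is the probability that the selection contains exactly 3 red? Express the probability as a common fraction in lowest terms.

There are C(17,5) = 6188 ways to choose 5 from 17.
Selections with exactly 3 red: choose 3 of the 10 red and 2 of the 7 black, C(10,3)·C(7,2) = 120·21 = 2520.
Probability = 2520/6188 = 90/221.

90/221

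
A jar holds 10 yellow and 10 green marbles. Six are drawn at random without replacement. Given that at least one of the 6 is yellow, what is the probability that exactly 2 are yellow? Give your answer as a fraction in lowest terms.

Work in counts. Selections with at least one yellow: C(20,6) − C(10,6) = 38760 − 210 = 38550.
Of those, selections where exactly 2 are yellow: C(10,2)·C(10,4) = 45·210 = 9450.
Conditional probability = 9450/38550 = 63/257.

63/257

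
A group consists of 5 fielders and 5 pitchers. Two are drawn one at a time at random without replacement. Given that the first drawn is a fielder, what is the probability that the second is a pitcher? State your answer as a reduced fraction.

5/9

After removing one fielder, 9 remain: 4 fielders and 5 pitchers.
So the probability the next is a pitcher is 5/9.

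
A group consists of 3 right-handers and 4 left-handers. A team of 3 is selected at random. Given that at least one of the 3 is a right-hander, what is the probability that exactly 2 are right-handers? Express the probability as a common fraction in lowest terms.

Work in counts. Selections with at least one right-hander: C(7,3) − C(4,3) = 35 − 4 = 31.
Of those, selections where exactly 2 are right-handers: C(3,2)·C(4,1) = 3·4 = 12.
Conditional probability = 12/31.

12/31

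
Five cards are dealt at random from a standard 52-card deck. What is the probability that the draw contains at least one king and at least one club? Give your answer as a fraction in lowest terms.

There are C(52,5) = 2598960 possible draws.
By inclusion-exclusion on the complements, draws missing all kings or all clubs: C(48,5) + C(39,5) − C(36,5) = 1712304 + 575757 − 376992 = 1911069.
So draws with at least one of each: 2598960 − 1911069 = 687891, probability 687891/2598960 = 229297/866320.

229297/866320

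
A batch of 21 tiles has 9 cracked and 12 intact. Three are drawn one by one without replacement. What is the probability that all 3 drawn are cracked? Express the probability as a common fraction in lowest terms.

6/95

Multiply the conditional probabilities at each draw: 9/21 · 8/20 · 7/19 = 504/7980 = 6/95.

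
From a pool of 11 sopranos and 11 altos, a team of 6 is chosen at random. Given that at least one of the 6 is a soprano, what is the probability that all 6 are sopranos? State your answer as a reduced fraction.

2/321

Work in counts. Selections with at least one soprano: C(22,6) − C(11,6) = 74613 − 462 = 74151.
Of those, selections where all 6 are sopranos: C(11,6) = 462.
Conditional probability = 462/74151 = 2/321.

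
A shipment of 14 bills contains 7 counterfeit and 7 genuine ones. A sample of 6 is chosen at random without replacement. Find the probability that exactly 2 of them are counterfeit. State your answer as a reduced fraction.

35/143

There are C(14,6) = 3003 ways to choose 6 from 14.
Selections with exactly 2 counterfeit: choose 2 of the 7 counterfeit and 4 of the 7 genuine, C(7,2)·C(7,4) = 21·35 = 735.
Probability = 735/3003 = 35/143.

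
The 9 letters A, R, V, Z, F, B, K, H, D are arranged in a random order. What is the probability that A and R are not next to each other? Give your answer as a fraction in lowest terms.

There are 9! = 362880 arrangements.
Arrangements with A and R adjacent: 2·8! = 80640.
So not adjacent: 362880 − 80640 = 282240, probability 282240/362880 = 7/9.

7/9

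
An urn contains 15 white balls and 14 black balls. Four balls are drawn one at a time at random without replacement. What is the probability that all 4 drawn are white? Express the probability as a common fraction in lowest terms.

5/87

Multiply the conditional probabilities at each draw: 15/29 · 14/28 · 13/27 · 12/26 = 32760/570024 = 5/87.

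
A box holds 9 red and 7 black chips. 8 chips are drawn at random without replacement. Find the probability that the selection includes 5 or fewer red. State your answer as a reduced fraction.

There are C(16,8) = 12870 ways to choose the 8.
Count the complement (more than 5 red): C(9,6)·C(7,2) + C(9,7)·C(7,1) + C(9,8)·C(7,0) = 1764 + 252 + 9 = 2025.
Probability = 1 − 2025/12870 = 10845/12870 = 241/286.

241/286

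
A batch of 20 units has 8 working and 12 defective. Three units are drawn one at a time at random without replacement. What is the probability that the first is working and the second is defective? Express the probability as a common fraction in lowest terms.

Multiply the conditional probabilities at each draw: 8/20 · 12/19 = 96/380 = 24/95.

24/95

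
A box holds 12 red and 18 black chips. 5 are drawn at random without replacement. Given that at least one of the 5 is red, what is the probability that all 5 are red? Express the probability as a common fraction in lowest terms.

Work in counts. Selections with at least one red: C(30,5) − C(18,5) = 142506 − 8568 = 133938.
Of those, selections where all 5 are red: C(12,5) = 792.
Conditional probability = 792/133938 = 44/7441.

44/7441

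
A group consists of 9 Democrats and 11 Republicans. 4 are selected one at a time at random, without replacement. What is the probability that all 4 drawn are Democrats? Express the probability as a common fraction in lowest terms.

42/1615

Multiply the conditional probabilities at each draw: 9/20 · 8/19 · 7/18 · 6/17 = 3024/116280 = 42/1615.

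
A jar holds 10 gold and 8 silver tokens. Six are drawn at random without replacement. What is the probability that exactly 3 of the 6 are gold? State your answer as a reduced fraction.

80/221

The sample space is all 6-subsets of the 18: C(18,6) = 18564.
Selections with exactly 3 gold: choose 3 of the 10 gold and 3 of the 8 silver, C(10,3)·C(8,3) = 120·56 = 6720.
Probability = 6720/18564 = 80/221.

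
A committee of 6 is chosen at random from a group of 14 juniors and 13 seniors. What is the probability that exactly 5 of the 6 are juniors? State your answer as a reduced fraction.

Total number of selections: C(27,6) = 296010.
Selections with exactly 5 juniors: choose 5 of the 14 juniors and 1 of the 13 seniors, C(14,5)·C(13,1) = 2002·13 = 26026.
Probability = 26026/296010 = 91/1035.

91/1035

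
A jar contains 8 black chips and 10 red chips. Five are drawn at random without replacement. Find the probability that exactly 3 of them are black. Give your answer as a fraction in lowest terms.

The sample space is all 5-subsets of the 18: C(18,5) = 8568.
Selections with exactly 3 black: choose 3 of the 8 black and 2 of the 10 red, C(8,3)·C(10,2) = 56·45 = 2520.
Probability = 2520/8568 = 5/17.

5/17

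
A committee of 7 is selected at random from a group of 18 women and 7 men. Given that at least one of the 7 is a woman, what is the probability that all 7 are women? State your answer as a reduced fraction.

3536/53411

Work in counts. Selections with at least one woman: C(25,7) − C(7,7) = 480700 − 1 = 480699.
Of those, selections where all 7 are women: C(18,7) = 31824.
Conditional probability = 31824/480699 = 3536/53411.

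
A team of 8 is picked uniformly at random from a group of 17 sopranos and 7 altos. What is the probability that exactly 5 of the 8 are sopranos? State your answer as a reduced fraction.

12740/43263

The sample space is all 8-subsets of the 24: C(24,8) = 735471.
Selections with exactly 5 sopranos: choose 5 of the 17 sopranos and 3 of the 7 altos, C(17,5)·C(7,3) = 6188·35 = 216580.
Probability = 216580/735471 = 12740/43263.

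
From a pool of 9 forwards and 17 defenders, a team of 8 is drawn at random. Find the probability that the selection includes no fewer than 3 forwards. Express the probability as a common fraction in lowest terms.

There are C(26,8) = 1562275 ways to choose the 8.
Favorable selections (no fewer than 3 forwards): C(9,3)·C(17,5) + C(9,4)·C(17,4) + C(9,5)·C(17,3) + C(9,6)·C(17,2) + C(9,7)·C(17,1) + C(9,8)·C(17,0) = 519792 + 299880 + 85680 + 11424 + 612 + 9 = 917397.
Probability = 917397/1562275 = 70569/120175.

70569/120175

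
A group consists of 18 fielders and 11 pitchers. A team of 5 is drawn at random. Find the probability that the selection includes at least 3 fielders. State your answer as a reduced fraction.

There are C(29,5) = 118755 ways to choose the 5.
Favorable selections (at least 3 fielders): C(18,3)·C(11,2) + C(18,4)·C(11,1) + C(18,5)·C(11,0) = 44880 + 33660 + 8568 = 87108.
Probability = 87108/118755 = 4148/5655.

4148/5655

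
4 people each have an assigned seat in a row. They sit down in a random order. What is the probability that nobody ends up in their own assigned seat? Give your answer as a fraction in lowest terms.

There are 4! = 24 seatings.
By inclusion-exclusion, seatings with no fixed points: C(4,0)·4! − C(4,1)·3! + C(4,2)·2! − C(4,3)·1! + C(4,4)·0! = 9.
Probability = 9/24 = 3/8.

3/8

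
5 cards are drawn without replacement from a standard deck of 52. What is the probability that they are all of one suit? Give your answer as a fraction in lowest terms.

There are C(52,5) = 2598960 possible 5-card hands.
Hands of one suit: 4 suits × C(13,5) = 4·1287 = 5148.
Probability = 5148/2598960 = 33/16660.

33/16660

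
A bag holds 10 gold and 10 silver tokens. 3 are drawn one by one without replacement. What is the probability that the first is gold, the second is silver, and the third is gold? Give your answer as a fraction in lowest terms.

5/38

Multiply the conditional probabilities at each draw: 10/20 · 10/19 · 9/18 = 900/6840 = 5/38.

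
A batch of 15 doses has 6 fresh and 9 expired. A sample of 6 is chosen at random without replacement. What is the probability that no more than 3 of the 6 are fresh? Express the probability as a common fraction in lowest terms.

126/143

There are C(15,6) = 5005 ways to choose the 6.
Count the complement (more than 3 fresh): C(6,4)·C(9,2) + C(6,5)·C(9,1) + C(6,6)·C(9,0) = 540 + 54 + 1 = 595.
Probability = 1 − 595/5005 = 4410/5005 = 126/143.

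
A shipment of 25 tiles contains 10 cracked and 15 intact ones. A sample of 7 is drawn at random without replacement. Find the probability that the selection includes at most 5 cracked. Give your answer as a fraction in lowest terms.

47743/48070

Total selections: C(25,7) = 480700.
Count the complement (more than 5 cracked): C(10,6)·C(15,1) + C(10,7)·C(15,0) = 3150 + 120 = 3270.
Probability = 1 − 3270/480700 = 477430/480700 = 47743/48070.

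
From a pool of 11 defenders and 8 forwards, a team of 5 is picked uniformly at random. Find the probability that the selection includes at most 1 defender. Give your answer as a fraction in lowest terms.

413/5814

There are C(19,5) = 11628 ways to choose the 5.
Favorable selections (at most 1 defender): C(11,0)·C(8,5) + C(11,1)·C(8,4) = 56 + 770 = 826.
Probability = 826/11628 = 413/5814.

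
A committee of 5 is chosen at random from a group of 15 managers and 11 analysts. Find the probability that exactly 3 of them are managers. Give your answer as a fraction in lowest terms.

The sample space is all 5-subsets of the 26: C(26,5) = 65780.
Selections with exactly 3 managers: choose 3 of the 15 managers and 2 of the 11 analysts, C(15,3)·C(11,2) = 455·55 = 25025.
Probability = 25025/65780 = 35/92.

35/92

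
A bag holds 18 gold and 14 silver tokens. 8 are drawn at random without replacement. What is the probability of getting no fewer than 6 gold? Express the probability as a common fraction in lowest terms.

There are C(32,8) = 10518300 ways to choose the 8.
Favorable selections (no fewer than 6 gold): C(18,6)·C(14,2) + C(18,7)·C(14,1) + C(18,8)·C(14,0) = 1689324 + 445536 + 43758 = 2178618.
Probability = 2178618/10518300 = 901/4350.

901/4350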